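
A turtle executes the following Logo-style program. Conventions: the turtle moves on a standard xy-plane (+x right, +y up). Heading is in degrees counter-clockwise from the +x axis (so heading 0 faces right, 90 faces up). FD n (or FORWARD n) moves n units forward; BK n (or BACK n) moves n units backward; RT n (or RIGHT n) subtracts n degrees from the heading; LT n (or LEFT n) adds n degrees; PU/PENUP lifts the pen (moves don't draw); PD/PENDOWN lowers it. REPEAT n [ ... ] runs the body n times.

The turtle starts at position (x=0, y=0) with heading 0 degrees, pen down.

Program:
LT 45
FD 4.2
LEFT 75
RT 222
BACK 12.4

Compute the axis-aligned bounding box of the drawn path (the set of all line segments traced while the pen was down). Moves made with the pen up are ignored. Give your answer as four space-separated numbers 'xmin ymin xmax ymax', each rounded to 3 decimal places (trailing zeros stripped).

Executing turtle program step by step:
Start: pos=(0,0), heading=0, pen down
LT 45: heading 0 -> 45
FD 4.2: (0,0) -> (2.97,2.97) [heading=45, draw]
LT 75: heading 45 -> 120
RT 222: heading 120 -> 258
BK 12.4: (2.97,2.97) -> (5.548,15.099) [heading=258, draw]
Final: pos=(5.548,15.099), heading=258, 2 segment(s) drawn

Segment endpoints: x in {0, 2.97, 5.548}, y in {0, 2.97, 15.099}
xmin=0, ymin=0, xmax=5.548, ymax=15.099

Answer: 0 0 5.548 15.099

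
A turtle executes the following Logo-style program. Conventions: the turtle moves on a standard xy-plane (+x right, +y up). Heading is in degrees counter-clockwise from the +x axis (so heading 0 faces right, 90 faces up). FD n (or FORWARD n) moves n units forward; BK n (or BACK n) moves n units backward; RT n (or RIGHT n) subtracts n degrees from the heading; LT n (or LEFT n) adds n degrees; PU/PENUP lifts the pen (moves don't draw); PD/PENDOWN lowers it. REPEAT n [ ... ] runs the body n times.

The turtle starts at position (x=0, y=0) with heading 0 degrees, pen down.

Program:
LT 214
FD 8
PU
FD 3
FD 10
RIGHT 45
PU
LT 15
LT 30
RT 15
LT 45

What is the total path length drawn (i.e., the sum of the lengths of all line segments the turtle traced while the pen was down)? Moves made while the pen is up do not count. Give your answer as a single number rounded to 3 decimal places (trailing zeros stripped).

Answer: 8

Derivation:
Executing turtle program step by step:
Start: pos=(0,0), heading=0, pen down
LT 214: heading 0 -> 214
FD 8: (0,0) -> (-6.632,-4.474) [heading=214, draw]
PU: pen up
FD 3: (-6.632,-4.474) -> (-9.119,-6.151) [heading=214, move]
FD 10: (-9.119,-6.151) -> (-17.41,-11.743) [heading=214, move]
RT 45: heading 214 -> 169
PU: pen up
LT 15: heading 169 -> 184
LT 30: heading 184 -> 214
RT 15: heading 214 -> 199
LT 45: heading 199 -> 244
Final: pos=(-17.41,-11.743), heading=244, 1 segment(s) drawn

Segment lengths:
  seg 1: (0,0) -> (-6.632,-4.474), length = 8
Total = 8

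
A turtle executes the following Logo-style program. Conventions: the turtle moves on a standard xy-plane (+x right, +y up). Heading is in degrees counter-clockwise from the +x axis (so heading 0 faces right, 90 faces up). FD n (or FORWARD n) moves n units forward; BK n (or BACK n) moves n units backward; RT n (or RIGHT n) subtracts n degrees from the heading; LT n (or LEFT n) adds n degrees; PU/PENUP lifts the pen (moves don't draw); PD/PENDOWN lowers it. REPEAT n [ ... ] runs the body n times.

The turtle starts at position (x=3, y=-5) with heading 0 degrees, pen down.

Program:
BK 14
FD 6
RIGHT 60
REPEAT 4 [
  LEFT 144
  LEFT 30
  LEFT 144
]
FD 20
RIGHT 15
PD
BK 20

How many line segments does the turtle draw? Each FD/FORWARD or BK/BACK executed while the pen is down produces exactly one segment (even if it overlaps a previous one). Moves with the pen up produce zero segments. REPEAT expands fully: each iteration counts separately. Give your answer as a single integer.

Answer: 4

Derivation:
Executing turtle program step by step:
Start: pos=(3,-5), heading=0, pen down
BK 14: (3,-5) -> (-11,-5) [heading=0, draw]
FD 6: (-11,-5) -> (-5,-5) [heading=0, draw]
RT 60: heading 0 -> 300
REPEAT 4 [
  -- iteration 1/4 --
  LT 144: heading 300 -> 84
  LT 30: heading 84 -> 114
  LT 144: heading 114 -> 258
  -- iteration 2/4 --
  LT 144: heading 258 -> 42
  LT 30: heading 42 -> 72
  LT 144: heading 72 -> 216
  -- iteration 3/4 --
  LT 144: heading 216 -> 0
  LT 30: heading 0 -> 30
  LT 144: heading 30 -> 174
  -- iteration 4/4 --
  LT 144: heading 174 -> 318
  LT 30: heading 318 -> 348
  LT 144: heading 348 -> 132
]
FD 20: (-5,-5) -> (-18.383,9.863) [heading=132, draw]
RT 15: heading 132 -> 117
PD: pen down
BK 20: (-18.383,9.863) -> (-9.303,-7.957) [heading=117, draw]
Final: pos=(-9.303,-7.957), heading=117, 4 segment(s) drawn
Segments drawn: 4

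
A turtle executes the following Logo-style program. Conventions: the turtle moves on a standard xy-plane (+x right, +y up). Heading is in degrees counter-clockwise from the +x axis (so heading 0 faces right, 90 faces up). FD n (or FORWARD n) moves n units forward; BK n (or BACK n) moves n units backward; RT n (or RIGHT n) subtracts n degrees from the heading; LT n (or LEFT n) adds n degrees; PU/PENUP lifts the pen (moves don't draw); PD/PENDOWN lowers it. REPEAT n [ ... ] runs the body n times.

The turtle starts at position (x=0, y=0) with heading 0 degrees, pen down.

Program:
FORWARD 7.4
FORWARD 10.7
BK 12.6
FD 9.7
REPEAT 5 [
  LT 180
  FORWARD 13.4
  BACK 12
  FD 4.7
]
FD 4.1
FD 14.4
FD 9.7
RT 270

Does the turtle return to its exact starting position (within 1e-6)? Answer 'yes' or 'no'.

Executing turtle program step by step:
Start: pos=(0,0), heading=0, pen down
FD 7.4: (0,0) -> (7.4,0) [heading=0, draw]
FD 10.7: (7.4,0) -> (18.1,0) [heading=0, draw]
BK 12.6: (18.1,0) -> (5.5,0) [heading=0, draw]
FD 9.7: (5.5,0) -> (15.2,0) [heading=0, draw]
REPEAT 5 [
  -- iteration 1/5 --
  LT 180: heading 0 -> 180
  FD 13.4: (15.2,0) -> (1.8,0) [heading=180, draw]
  BK 12: (1.8,0) -> (13.8,0) [heading=180, draw]
  FD 4.7: (13.8,0) -> (9.1,0) [heading=180, draw]
  -- iteration 2/5 --
  LT 180: heading 180 -> 0
  FD 13.4: (9.1,0) -> (22.5,0) [heading=0, draw]
  BK 12: (22.5,0) -> (10.5,0) [heading=0, draw]
  FD 4.7: (10.5,0) -> (15.2,0) [heading=0, draw]
  -- iteration 3/5 --
  LT 180: heading 0 -> 180
  FD 13.4: (15.2,0) -> (1.8,0) [heading=180, draw]
  BK 12: (1.8,0) -> (13.8,0) [heading=180, draw]
  FD 4.7: (13.8,0) -> (9.1,0) [heading=180, draw]
  -- iteration 4/5 --
  LT 180: heading 180 -> 0
  FD 13.4: (9.1,0) -> (22.5,0) [heading=0, draw]
  BK 12: (22.5,0) -> (10.5,0) [heading=0, draw]
  FD 4.7: (10.5,0) -> (15.2,0) [heading=0, draw]
  -- iteration 5/5 --
  LT 180: heading 0 -> 180
  FD 13.4: (15.2,0) -> (1.8,0) [heading=180, draw]
  BK 12: (1.8,0) -> (13.8,0) [heading=180, draw]
  FD 4.7: (13.8,0) -> (9.1,0) [heading=180, draw]
]
FD 4.1: (9.1,0) -> (5,0) [heading=180, draw]
FD 14.4: (5,0) -> (-9.4,0) [heading=180, draw]
FD 9.7: (-9.4,0) -> (-19.1,0) [heading=180, draw]
RT 270: heading 180 -> 270
Final: pos=(-19.1,0), heading=270, 22 segment(s) drawn

Start position: (0, 0)
Final position: (-19.1, 0)
Distance = 19.1; >= 1e-6 -> NOT closed

Answer: no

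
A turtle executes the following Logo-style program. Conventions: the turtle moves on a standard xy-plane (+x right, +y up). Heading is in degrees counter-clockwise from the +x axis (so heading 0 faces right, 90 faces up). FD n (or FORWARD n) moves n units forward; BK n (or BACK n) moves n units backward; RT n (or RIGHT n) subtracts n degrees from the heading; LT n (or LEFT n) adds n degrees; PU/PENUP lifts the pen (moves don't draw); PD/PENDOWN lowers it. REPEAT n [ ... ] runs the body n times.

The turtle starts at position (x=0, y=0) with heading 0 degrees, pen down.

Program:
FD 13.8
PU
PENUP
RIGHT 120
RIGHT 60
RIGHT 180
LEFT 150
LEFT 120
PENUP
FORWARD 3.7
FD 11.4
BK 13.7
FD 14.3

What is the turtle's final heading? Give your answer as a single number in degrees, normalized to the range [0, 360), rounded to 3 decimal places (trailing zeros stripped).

Answer: 270

Derivation:
Executing turtle program step by step:
Start: pos=(0,0), heading=0, pen down
FD 13.8: (0,0) -> (13.8,0) [heading=0, draw]
PU: pen up
PU: pen up
RT 120: heading 0 -> 240
RT 60: heading 240 -> 180
RT 180: heading 180 -> 0
LT 150: heading 0 -> 150
LT 120: heading 150 -> 270
PU: pen up
FD 3.7: (13.8,0) -> (13.8,-3.7) [heading=270, move]
FD 11.4: (13.8,-3.7) -> (13.8,-15.1) [heading=270, move]
BK 13.7: (13.8,-15.1) -> (13.8,-1.4) [heading=270, move]
FD 14.3: (13.8,-1.4) -> (13.8,-15.7) [heading=270, move]
Final: pos=(13.8,-15.7), heading=270, 1 segment(s) drawn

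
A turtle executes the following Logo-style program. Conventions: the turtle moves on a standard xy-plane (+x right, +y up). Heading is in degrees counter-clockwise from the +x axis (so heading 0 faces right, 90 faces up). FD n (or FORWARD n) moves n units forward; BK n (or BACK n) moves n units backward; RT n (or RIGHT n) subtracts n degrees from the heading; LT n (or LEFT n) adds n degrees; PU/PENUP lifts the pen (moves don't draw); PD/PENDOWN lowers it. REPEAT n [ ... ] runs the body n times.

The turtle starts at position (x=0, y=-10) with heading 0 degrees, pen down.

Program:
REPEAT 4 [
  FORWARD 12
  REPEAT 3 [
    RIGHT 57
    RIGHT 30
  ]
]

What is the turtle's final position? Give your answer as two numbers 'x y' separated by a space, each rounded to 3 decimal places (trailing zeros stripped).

Answer: 4.158 -12.548

Derivation:
Executing turtle program step by step:
Start: pos=(0,-10), heading=0, pen down
REPEAT 4 [
  -- iteration 1/4 --
  FD 12: (0,-10) -> (12,-10) [heading=0, draw]
  REPEAT 3 [
    -- iteration 1/3 --
    RT 57: heading 0 -> 303
    RT 30: heading 303 -> 273
    -- iteration 2/3 --
    RT 57: heading 273 -> 216
    RT 30: heading 216 -> 186
    -- iteration 3/3 --
    RT 57: heading 186 -> 129
    RT 30: heading 129 -> 99
  ]
  -- iteration 2/4 --
  FD 12: (12,-10) -> (10.123,1.852) [heading=99, draw]
  REPEAT 3 [
    -- iteration 1/3 --
    RT 57: heading 99 -> 42
    RT 30: heading 42 -> 12
    -- iteration 2/3 --
    RT 57: heading 12 -> 315
    RT 30: heading 315 -> 285
    -- iteration 3/3 --
    RT 57: heading 285 -> 228
    RT 30: heading 228 -> 198
  ]
  -- iteration 3/4 --
  FD 12: (10.123,1.852) -> (-1.29,-1.856) [heading=198, draw]
  REPEAT 3 [
    -- iteration 1/3 --
    RT 57: heading 198 -> 141
    RT 30: heading 141 -> 111
    -- iteration 2/3 --
    RT 57: heading 111 -> 54
    RT 30: heading 54 -> 24
    -- iteration 3/3 --
    RT 57: heading 24 -> 327
    RT 30: heading 327 -> 297
  ]
  -- iteration 4/4 --
  FD 12: (-1.29,-1.856) -> (4.158,-12.548) [heading=297, draw]
  REPEAT 3 [
    -- iteration 1/3 --
    RT 57: heading 297 -> 240
    RT 30: heading 240 -> 210
    -- iteration 2/3 --
    RT 57: heading 210 -> 153
    RT 30: heading 153 -> 123
    -- iteration 3/3 --
    RT 57: heading 123 -> 66
    RT 30: heading 66 -> 36
  ]
]
Final: pos=(4.158,-12.548), heading=36, 4 segment(s) drawn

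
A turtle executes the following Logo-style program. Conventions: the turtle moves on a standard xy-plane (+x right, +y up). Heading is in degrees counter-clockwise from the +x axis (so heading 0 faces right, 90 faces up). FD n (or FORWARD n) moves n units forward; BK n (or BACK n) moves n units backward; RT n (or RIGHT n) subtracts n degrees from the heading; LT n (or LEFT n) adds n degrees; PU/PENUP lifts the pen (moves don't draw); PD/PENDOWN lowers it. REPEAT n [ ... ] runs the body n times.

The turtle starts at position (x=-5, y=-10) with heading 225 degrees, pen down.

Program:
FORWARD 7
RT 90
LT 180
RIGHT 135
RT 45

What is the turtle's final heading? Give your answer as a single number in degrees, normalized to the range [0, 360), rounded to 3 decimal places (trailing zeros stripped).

Executing turtle program step by step:
Start: pos=(-5,-10), heading=225, pen down
FD 7: (-5,-10) -> (-9.95,-14.95) [heading=225, draw]
RT 90: heading 225 -> 135
LT 180: heading 135 -> 315
RT 135: heading 315 -> 180
RT 45: heading 180 -> 135
Final: pos=(-9.95,-14.95), heading=135, 1 segment(s) drawn

Answer: 135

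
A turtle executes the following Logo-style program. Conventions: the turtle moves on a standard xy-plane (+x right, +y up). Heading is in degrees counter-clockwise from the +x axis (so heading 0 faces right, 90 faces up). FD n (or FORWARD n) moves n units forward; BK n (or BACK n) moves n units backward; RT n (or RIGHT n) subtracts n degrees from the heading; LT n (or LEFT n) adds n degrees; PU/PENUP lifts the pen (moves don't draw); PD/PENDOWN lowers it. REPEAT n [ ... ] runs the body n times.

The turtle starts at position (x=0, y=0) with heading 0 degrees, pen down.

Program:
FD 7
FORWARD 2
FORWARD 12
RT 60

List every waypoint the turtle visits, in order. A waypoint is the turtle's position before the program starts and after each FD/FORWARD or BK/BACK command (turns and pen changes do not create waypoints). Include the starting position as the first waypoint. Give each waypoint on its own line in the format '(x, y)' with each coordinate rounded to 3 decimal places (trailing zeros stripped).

Executing turtle program step by step:
Start: pos=(0,0), heading=0, pen down
FD 7: (0,0) -> (7,0) [heading=0, draw]
FD 2: (7,0) -> (9,0) [heading=0, draw]
FD 12: (9,0) -> (21,0) [heading=0, draw]
RT 60: heading 0 -> 300
Final: pos=(21,0), heading=300, 3 segment(s) drawn
Waypoints (4 total):
(0, 0)
(7, 0)
(9, 0)
(21, 0)

Answer: (0, 0)
(7, 0)
(9, 0)
(21, 0)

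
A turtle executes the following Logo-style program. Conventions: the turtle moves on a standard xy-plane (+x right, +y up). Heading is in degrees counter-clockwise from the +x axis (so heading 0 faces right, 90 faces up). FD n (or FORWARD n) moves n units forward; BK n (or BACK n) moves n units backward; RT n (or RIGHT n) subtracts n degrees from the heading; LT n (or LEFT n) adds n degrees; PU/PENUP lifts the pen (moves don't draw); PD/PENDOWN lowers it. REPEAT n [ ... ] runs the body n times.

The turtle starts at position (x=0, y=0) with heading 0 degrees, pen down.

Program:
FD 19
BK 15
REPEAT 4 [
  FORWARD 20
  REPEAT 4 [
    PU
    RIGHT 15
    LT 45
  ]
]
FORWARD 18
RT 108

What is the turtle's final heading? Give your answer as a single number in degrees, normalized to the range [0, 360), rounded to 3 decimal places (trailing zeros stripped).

Executing turtle program step by step:
Start: pos=(0,0), heading=0, pen down
FD 19: (0,0) -> (19,0) [heading=0, draw]
BK 15: (19,0) -> (4,0) [heading=0, draw]
REPEAT 4 [
  -- iteration 1/4 --
  FD 20: (4,0) -> (24,0) [heading=0, draw]
  REPEAT 4 [
    -- iteration 1/4 --
    PU: pen up
    RT 15: heading 0 -> 345
    LT 45: heading 345 -> 30
    -- iteration 2/4 --
    PU: pen up
    RT 15: heading 30 -> 15
    LT 45: heading 15 -> 60
    -- iteration 3/4 --
    PU: pen up
    RT 15: heading 60 -> 45
    LT 45: heading 45 -> 90
    -- iteration 4/4 --
    PU: pen up
    RT 15: heading 90 -> 75
    LT 45: heading 75 -> 120
  ]
  -- iteration 2/4 --
  FD 20: (24,0) -> (14,17.321) [heading=120, move]
  REPEAT 4 [
    -- iteration 1/4 --
    PU: pen up
    RT 15: heading 120 -> 105
    LT 45: heading 105 -> 150
    -- iteration 2/4 --
    PU: pen up
    RT 15: heading 150 -> 135
    LT 45: heading 135 -> 180
    -- iteration 3/4 --
    PU: pen up
    RT 15: heading 180 -> 165
    LT 45: heading 165 -> 210
    -- iteration 4/4 --
    PU: pen up
    RT 15: heading 210 -> 195
    LT 45: heading 195 -> 240
  ]
  -- iteration 3/4 --
  FD 20: (14,17.321) -> (4,0) [heading=240, move]
  REPEAT 4 [
    -- iteration 1/4 --
    PU: pen up
    RT 15: heading 240 -> 225
    LT 45: heading 225 -> 270
    -- iteration 2/4 --
    PU: pen up
    RT 15: heading 270 -> 255
    LT 45: heading 255 -> 300
    -- iteration 3/4 --
    PU: pen up
    RT 15: heading 300 -> 285
    LT 45: heading 285 -> 330
    -- iteration 4/4 --
    PU: pen up
    RT 15: heading 330 -> 315
    LT 45: heading 315 -> 0
  ]
  -- iteration 4/4 --
  FD 20: (4,0) -> (24,0) [heading=0, move]
  REPEAT 4 [
    -- iteration 1/4 --
    PU: pen up
    RT 15: heading 0 -> 345
    LT 45: heading 345 -> 30
    -- iteration 2/4 --
    PU: pen up
    RT 15: heading 30 -> 15
    LT 45: heading 15 -> 60
    -- iteration 3/4 --
    PU: pen up
    RT 15: heading 60 -> 45
    LT 45: heading 45 -> 90
    -- iteration 4/4 --
    PU: pen up
    RT 15: heading 90 -> 75
    LT 45: heading 75 -> 120
  ]
]
FD 18: (24,0) -> (15,15.588) [heading=120, move]
RT 108: heading 120 -> 12
Final: pos=(15,15.588), heading=12, 3 segment(s) drawn

Answer: 12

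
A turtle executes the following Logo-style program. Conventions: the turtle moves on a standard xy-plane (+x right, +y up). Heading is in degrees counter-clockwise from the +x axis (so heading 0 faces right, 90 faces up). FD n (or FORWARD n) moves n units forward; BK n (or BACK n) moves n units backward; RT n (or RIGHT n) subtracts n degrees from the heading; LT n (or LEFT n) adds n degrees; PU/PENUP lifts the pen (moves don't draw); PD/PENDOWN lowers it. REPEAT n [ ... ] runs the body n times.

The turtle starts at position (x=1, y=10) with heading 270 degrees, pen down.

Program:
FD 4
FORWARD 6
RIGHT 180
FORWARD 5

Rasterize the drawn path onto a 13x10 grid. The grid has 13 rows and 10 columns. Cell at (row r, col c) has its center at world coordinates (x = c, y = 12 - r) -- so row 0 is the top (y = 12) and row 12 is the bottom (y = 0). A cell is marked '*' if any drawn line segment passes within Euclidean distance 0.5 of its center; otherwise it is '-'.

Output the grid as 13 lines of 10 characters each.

Answer: ----------
----------
-*--------
-*--------
-*--------
-*--------
-*--------
-*--------
-*--------
-*--------
-*--------
-*--------
-*--------

Derivation:
Segment 0: (1,10) -> (1,6)
Segment 1: (1,6) -> (1,0)
Segment 2: (1,0) -> (1,5)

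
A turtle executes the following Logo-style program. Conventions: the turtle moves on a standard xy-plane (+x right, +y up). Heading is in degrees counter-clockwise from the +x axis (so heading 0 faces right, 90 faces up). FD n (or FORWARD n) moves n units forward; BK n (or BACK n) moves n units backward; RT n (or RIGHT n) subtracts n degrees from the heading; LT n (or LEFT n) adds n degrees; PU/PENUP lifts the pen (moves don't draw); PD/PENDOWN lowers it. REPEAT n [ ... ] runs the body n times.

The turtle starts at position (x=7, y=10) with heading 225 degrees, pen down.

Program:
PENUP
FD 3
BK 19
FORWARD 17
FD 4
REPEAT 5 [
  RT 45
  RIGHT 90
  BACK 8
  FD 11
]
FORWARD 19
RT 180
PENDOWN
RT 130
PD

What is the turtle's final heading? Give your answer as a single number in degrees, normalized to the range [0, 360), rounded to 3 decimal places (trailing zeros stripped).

Answer: 320

Derivation:
Executing turtle program step by step:
Start: pos=(7,10), heading=225, pen down
PU: pen up
FD 3: (7,10) -> (4.879,7.879) [heading=225, move]
BK 19: (4.879,7.879) -> (18.314,21.314) [heading=225, move]
FD 17: (18.314,21.314) -> (6.293,9.293) [heading=225, move]
FD 4: (6.293,9.293) -> (3.464,6.464) [heading=225, move]
REPEAT 5 [
  -- iteration 1/5 --
  RT 45: heading 225 -> 180
  RT 90: heading 180 -> 90
  BK 8: (3.464,6.464) -> (3.464,-1.536) [heading=90, move]
  FD 11: (3.464,-1.536) -> (3.464,9.464) [heading=90, move]
  -- iteration 2/5 --
  RT 45: heading 90 -> 45
  RT 90: heading 45 -> 315
  BK 8: (3.464,9.464) -> (-2.192,15.121) [heading=315, move]
  FD 11: (-2.192,15.121) -> (5.586,7.343) [heading=315, move]
  -- iteration 3/5 --
  RT 45: heading 315 -> 270
  RT 90: heading 270 -> 180
  BK 8: (5.586,7.343) -> (13.586,7.343) [heading=180, move]
  FD 11: (13.586,7.343) -> (2.586,7.343) [heading=180, move]
  -- iteration 4/5 --
  RT 45: heading 180 -> 135
  RT 90: heading 135 -> 45
  BK 8: (2.586,7.343) -> (-3.071,1.686) [heading=45, move]
  FD 11: (-3.071,1.686) -> (4.707,9.464) [heading=45, move]
  -- iteration 5/5 --
  RT 45: heading 45 -> 0
  RT 90: heading 0 -> 270
  BK 8: (4.707,9.464) -> (4.707,17.464) [heading=270, move]
  FD 11: (4.707,17.464) -> (4.707,6.464) [heading=270, move]
]
FD 19: (4.707,6.464) -> (4.707,-12.536) [heading=270, move]
RT 180: heading 270 -> 90
PD: pen down
RT 130: heading 90 -> 320
PD: pen down
Final: pos=(4.707,-12.536), heading=320, 0 segment(s) drawn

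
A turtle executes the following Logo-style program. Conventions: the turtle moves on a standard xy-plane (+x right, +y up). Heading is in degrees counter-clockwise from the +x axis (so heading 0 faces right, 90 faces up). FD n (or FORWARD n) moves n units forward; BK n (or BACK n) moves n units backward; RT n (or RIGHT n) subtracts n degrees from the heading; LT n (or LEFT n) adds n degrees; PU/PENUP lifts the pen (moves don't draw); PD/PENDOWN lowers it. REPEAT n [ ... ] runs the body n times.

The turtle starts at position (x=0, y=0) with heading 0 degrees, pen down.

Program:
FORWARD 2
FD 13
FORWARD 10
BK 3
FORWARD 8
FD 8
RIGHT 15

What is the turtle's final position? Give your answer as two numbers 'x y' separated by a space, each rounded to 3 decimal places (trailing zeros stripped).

Answer: 38 0

Derivation:
Executing turtle program step by step:
Start: pos=(0,0), heading=0, pen down
FD 2: (0,0) -> (2,0) [heading=0, draw]
FD 13: (2,0) -> (15,0) [heading=0, draw]
FD 10: (15,0) -> (25,0) [heading=0, draw]
BK 3: (25,0) -> (22,0) [heading=0, draw]
FD 8: (22,0) -> (30,0) [heading=0, draw]
FD 8: (30,0) -> (38,0) [heading=0, draw]
RT 15: heading 0 -> 345
Final: pos=(38,0), heading=345, 6 segment(s) drawn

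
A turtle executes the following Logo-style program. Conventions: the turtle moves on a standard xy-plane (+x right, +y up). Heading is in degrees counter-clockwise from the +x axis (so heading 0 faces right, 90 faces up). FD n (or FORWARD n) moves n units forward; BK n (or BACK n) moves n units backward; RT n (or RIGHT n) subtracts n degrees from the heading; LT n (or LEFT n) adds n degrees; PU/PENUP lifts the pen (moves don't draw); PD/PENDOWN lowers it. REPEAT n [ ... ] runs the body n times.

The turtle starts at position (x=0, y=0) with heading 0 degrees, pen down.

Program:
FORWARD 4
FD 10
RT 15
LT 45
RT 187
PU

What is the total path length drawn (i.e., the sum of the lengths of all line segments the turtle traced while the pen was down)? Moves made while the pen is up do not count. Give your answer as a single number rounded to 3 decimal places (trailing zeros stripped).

Executing turtle program step by step:
Start: pos=(0,0), heading=0, pen down
FD 4: (0,0) -> (4,0) [heading=0, draw]
FD 10: (4,0) -> (14,0) [heading=0, draw]
RT 15: heading 0 -> 345
LT 45: heading 345 -> 30
RT 187: heading 30 -> 203
PU: pen up
Final: pos=(14,0), heading=203, 2 segment(s) drawn

Segment lengths:
  seg 1: (0,0) -> (4,0), length = 4
  seg 2: (4,0) -> (14,0), length = 10
Total = 14

Answer: 14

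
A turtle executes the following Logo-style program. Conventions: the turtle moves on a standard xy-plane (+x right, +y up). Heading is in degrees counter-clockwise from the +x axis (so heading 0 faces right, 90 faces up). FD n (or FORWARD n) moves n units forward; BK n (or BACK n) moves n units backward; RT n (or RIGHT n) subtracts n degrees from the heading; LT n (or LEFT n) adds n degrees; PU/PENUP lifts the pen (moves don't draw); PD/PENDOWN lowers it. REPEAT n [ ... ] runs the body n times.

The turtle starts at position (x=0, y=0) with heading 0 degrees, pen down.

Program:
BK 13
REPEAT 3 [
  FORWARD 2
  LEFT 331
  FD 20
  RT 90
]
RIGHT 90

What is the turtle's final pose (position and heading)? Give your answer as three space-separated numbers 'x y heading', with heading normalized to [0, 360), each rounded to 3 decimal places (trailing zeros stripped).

Executing turtle program step by step:
Start: pos=(0,0), heading=0, pen down
BK 13: (0,0) -> (-13,0) [heading=0, draw]
REPEAT 3 [
  -- iteration 1/3 --
  FD 2: (-13,0) -> (-11,0) [heading=0, draw]
  LT 331: heading 0 -> 331
  FD 20: (-11,0) -> (6.492,-9.696) [heading=331, draw]
  RT 90: heading 331 -> 241
  -- iteration 2/3 --
  FD 2: (6.492,-9.696) -> (5.523,-11.445) [heading=241, draw]
  LT 331: heading 241 -> 212
  FD 20: (5.523,-11.445) -> (-11.438,-22.044) [heading=212, draw]
  RT 90: heading 212 -> 122
  -- iteration 3/3 --
  FD 2: (-11.438,-22.044) -> (-12.498,-20.348) [heading=122, draw]
  LT 331: heading 122 -> 93
  FD 20: (-12.498,-20.348) -> (-13.545,-0.375) [heading=93, draw]
  RT 90: heading 93 -> 3
]
RT 90: heading 3 -> 273
Final: pos=(-13.545,-0.375), heading=273, 7 segment(s) drawn

Answer: -13.545 -0.375 273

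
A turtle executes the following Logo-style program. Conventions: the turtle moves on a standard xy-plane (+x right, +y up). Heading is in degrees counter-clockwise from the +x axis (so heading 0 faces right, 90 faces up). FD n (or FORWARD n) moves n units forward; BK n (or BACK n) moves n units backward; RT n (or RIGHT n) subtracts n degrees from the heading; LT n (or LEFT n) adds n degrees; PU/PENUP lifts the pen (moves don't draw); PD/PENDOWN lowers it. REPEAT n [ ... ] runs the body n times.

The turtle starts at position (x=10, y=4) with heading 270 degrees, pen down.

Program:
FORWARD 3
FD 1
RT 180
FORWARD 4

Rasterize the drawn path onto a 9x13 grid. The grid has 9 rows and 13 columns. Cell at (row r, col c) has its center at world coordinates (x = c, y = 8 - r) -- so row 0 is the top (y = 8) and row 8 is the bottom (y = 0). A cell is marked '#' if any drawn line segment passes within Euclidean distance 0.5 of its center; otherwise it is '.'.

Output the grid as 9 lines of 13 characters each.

Answer: .............
.............
.............
.............
..........#..
..........#..
..........#..
..........#..
..........#..

Derivation:
Segment 0: (10,4) -> (10,1)
Segment 1: (10,1) -> (10,0)
Segment 2: (10,0) -> (10,4)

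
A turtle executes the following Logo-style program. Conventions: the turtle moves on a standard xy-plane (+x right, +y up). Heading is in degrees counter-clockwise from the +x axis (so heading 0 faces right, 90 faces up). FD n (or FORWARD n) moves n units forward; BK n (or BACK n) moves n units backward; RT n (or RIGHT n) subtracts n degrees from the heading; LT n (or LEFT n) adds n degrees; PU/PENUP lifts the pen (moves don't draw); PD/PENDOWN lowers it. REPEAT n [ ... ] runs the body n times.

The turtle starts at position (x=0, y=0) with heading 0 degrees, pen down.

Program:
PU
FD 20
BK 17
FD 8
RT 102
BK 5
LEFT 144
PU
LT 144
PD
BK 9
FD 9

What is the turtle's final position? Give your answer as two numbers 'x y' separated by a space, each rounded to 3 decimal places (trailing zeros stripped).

Answer: 12.04 4.891

Derivation:
Executing turtle program step by step:
Start: pos=(0,0), heading=0, pen down
PU: pen up
FD 20: (0,0) -> (20,0) [heading=0, move]
BK 17: (20,0) -> (3,0) [heading=0, move]
FD 8: (3,0) -> (11,0) [heading=0, move]
RT 102: heading 0 -> 258
BK 5: (11,0) -> (12.04,4.891) [heading=258, move]
LT 144: heading 258 -> 42
PU: pen up
LT 144: heading 42 -> 186
PD: pen down
BK 9: (12.04,4.891) -> (20.99,5.831) [heading=186, draw]
FD 9: (20.99,5.831) -> (12.04,4.891) [heading=186, draw]
Final: pos=(12.04,4.891), heading=186, 2 segment(s) drawn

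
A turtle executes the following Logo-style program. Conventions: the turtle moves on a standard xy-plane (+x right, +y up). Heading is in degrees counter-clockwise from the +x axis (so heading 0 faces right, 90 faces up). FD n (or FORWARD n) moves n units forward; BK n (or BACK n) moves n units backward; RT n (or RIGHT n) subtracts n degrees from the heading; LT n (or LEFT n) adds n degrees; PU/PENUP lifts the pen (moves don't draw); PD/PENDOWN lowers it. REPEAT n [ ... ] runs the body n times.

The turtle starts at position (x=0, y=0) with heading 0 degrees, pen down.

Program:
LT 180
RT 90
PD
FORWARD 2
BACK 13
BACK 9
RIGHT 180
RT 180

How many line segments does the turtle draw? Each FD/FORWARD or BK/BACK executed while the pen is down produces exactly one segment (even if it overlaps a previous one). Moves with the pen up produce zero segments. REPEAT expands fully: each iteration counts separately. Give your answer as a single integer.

Answer: 3

Derivation:
Executing turtle program step by step:
Start: pos=(0,0), heading=0, pen down
LT 180: heading 0 -> 180
RT 90: heading 180 -> 90
PD: pen down
FD 2: (0,0) -> (0,2) [heading=90, draw]
BK 13: (0,2) -> (0,-11) [heading=90, draw]
BK 9: (0,-11) -> (0,-20) [heading=90, draw]
RT 180: heading 90 -> 270
RT 180: heading 270 -> 90
Final: pos=(0,-20), heading=90, 3 segment(s) drawn
Segments drawn: 3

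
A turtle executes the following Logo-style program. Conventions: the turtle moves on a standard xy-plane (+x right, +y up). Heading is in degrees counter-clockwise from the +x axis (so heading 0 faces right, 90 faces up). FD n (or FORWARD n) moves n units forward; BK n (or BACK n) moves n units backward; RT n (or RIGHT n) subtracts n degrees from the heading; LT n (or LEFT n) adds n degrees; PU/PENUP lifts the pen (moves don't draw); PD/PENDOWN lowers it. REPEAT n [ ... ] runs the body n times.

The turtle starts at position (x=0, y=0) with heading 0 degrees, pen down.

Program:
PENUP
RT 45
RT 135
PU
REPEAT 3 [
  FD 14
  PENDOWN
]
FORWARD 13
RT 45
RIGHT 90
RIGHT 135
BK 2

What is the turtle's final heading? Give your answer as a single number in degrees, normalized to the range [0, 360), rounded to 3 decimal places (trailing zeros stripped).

Executing turtle program step by step:
Start: pos=(0,0), heading=0, pen down
PU: pen up
RT 45: heading 0 -> 315
RT 135: heading 315 -> 180
PU: pen up
REPEAT 3 [
  -- iteration 1/3 --
  FD 14: (0,0) -> (-14,0) [heading=180, move]
  PD: pen down
  -- iteration 2/3 --
  FD 14: (-14,0) -> (-28,0) [heading=180, draw]
  PD: pen down
  -- iteration 3/3 --
  FD 14: (-28,0) -> (-42,0) [heading=180, draw]
  PD: pen down
]
FD 13: (-42,0) -> (-55,0) [heading=180, draw]
RT 45: heading 180 -> 135
RT 90: heading 135 -> 45
RT 135: heading 45 -> 270
BK 2: (-55,0) -> (-55,2) [heading=270, draw]
Final: pos=(-55,2), heading=270, 4 segment(s) drawn

Answer: 270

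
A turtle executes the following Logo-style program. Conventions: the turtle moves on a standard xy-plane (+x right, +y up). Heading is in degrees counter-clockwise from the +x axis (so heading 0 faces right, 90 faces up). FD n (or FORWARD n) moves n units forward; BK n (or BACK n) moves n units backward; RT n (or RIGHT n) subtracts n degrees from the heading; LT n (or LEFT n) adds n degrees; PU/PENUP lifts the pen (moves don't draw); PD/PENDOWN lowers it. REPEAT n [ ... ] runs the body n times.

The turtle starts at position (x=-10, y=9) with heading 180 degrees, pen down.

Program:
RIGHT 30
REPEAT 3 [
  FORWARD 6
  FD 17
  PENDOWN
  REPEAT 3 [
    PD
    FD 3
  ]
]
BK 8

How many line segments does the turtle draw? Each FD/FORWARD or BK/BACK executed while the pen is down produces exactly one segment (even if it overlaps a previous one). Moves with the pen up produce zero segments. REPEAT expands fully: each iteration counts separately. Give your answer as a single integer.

Executing turtle program step by step:
Start: pos=(-10,9), heading=180, pen down
RT 30: heading 180 -> 150
REPEAT 3 [
  -- iteration 1/3 --
  FD 6: (-10,9) -> (-15.196,12) [heading=150, draw]
  FD 17: (-15.196,12) -> (-29.919,20.5) [heading=150, draw]
  PD: pen down
  REPEAT 3 [
    -- iteration 1/3 --
    PD: pen down
    FD 3: (-29.919,20.5) -> (-32.517,22) [heading=150, draw]
    -- iteration 2/3 --
    PD: pen down
    FD 3: (-32.517,22) -> (-35.115,23.5) [heading=150, draw]
    -- iteration 3/3 --
    PD: pen down
    FD 3: (-35.115,23.5) -> (-37.713,25) [heading=150, draw]
  ]
  -- iteration 2/3 --
  FD 6: (-37.713,25) -> (-42.909,28) [heading=150, draw]
  FD 17: (-42.909,28) -> (-57.631,36.5) [heading=150, draw]
  PD: pen down
  REPEAT 3 [
    -- iteration 1/3 --
    PD: pen down
    FD 3: (-57.631,36.5) -> (-60.229,38) [heading=150, draw]
    -- iteration 2/3 --
    PD: pen down
    FD 3: (-60.229,38) -> (-62.828,39.5) [heading=150, draw]
    -- iteration 3/3 --
    PD: pen down
    FD 3: (-62.828,39.5) -> (-65.426,41) [heading=150, draw]
  ]
  -- iteration 3/3 --
  FD 6: (-65.426,41) -> (-70.622,44) [heading=150, draw]
  FD 17: (-70.622,44) -> (-85.344,52.5) [heading=150, draw]
  PD: pen down
  REPEAT 3 [
    -- iteration 1/3 --
    PD: pen down
    FD 3: (-85.344,52.5) -> (-87.942,54) [heading=150, draw]
    -- iteration 2/3 --
    PD: pen down
    FD 3: (-87.942,54) -> (-90.54,55.5) [heading=150, draw]
    -- iteration 3/3 --
    PD: pen down
    FD 3: (-90.54,55.5) -> (-93.138,57) [heading=150, draw]
  ]
]
BK 8: (-93.138,57) -> (-86.21,53) [heading=150, draw]
Final: pos=(-86.21,53), heading=150, 16 segment(s) drawn
Segments drawn: 16

Answer: 16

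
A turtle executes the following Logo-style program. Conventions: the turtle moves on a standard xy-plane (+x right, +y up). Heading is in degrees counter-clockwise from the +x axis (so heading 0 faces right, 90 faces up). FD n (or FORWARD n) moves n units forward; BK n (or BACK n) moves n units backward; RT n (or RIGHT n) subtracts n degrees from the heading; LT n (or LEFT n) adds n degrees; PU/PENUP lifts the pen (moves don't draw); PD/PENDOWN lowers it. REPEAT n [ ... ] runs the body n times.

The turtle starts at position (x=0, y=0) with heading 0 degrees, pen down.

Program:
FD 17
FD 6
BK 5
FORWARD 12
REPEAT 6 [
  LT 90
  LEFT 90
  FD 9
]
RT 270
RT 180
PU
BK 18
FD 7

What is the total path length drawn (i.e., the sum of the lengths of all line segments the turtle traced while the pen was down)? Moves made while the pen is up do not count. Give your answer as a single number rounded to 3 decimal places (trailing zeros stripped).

Answer: 94

Derivation:
Executing turtle program step by step:
Start: pos=(0,0), heading=0, pen down
FD 17: (0,0) -> (17,0) [heading=0, draw]
FD 6: (17,0) -> (23,0) [heading=0, draw]
BK 5: (23,0) -> (18,0) [heading=0, draw]
FD 12: (18,0) -> (30,0) [heading=0, draw]
REPEAT 6 [
  -- iteration 1/6 --
  LT 90: heading 0 -> 90
  LT 90: heading 90 -> 180
  FD 9: (30,0) -> (21,0) [heading=180, draw]
  -- iteration 2/6 --
  LT 90: heading 180 -> 270
  LT 90: heading 270 -> 0
  FD 9: (21,0) -> (30,0) [heading=0, draw]
  -- iteration 3/6 --
  LT 90: heading 0 -> 90
  LT 90: heading 90 -> 180
  FD 9: (30,0) -> (21,0) [heading=180, draw]
  -- iteration 4/6 --
  LT 90: heading 180 -> 270
  LT 90: heading 270 -> 0
  FD 9: (21,0) -> (30,0) [heading=0, draw]
  -- iteration 5/6 --
  LT 90: heading 0 -> 90
  LT 90: heading 90 -> 180
  FD 9: (30,0) -> (21,0) [heading=180, draw]
  -- iteration 6/6 --
  LT 90: heading 180 -> 270
  LT 90: heading 270 -> 0
  FD 9: (21,0) -> (30,0) [heading=0, draw]
]
RT 270: heading 0 -> 90
RT 180: heading 90 -> 270
PU: pen up
BK 18: (30,0) -> (30,18) [heading=270, move]
FD 7: (30,18) -> (30,11) [heading=270, move]
Final: pos=(30,11), heading=270, 10 segment(s) drawn

Segment lengths:
  seg 1: (0,0) -> (17,0), length = 17
  seg 2: (17,0) -> (23,0), length = 6
  seg 3: (23,0) -> (18,0), length = 5
  seg 4: (18,0) -> (30,0), length = 12
  seg 5: (30,0) -> (21,0), length = 9
  seg 6: (21,0) -> (30,0), length = 9
  seg 7: (30,0) -> (21,0), length = 9
  seg 8: (21,0) -> (30,0), length = 9
  seg 9: (30,0) -> (21,0), length = 9
  seg 10: (21,0) -> (30,0), length = 9
Total = 94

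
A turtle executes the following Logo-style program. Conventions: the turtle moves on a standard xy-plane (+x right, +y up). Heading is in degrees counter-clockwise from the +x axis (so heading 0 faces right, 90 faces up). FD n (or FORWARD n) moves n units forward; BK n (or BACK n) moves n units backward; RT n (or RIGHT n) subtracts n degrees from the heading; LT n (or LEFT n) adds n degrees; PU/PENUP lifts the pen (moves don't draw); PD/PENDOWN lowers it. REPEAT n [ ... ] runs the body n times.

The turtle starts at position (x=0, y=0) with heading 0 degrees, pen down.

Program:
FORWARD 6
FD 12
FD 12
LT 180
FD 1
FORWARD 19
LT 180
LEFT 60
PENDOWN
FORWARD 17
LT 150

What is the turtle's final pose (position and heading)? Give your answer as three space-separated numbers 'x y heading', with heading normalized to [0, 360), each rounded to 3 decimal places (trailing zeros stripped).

Answer: 18.5 14.722 210

Derivation:
Executing turtle program step by step:
Start: pos=(0,0), heading=0, pen down
FD 6: (0,0) -> (6,0) [heading=0, draw]
FD 12: (6,0) -> (18,0) [heading=0, draw]
FD 12: (18,0) -> (30,0) [heading=0, draw]
LT 180: heading 0 -> 180
FD 1: (30,0) -> (29,0) [heading=180, draw]
FD 19: (29,0) -> (10,0) [heading=180, draw]
LT 180: heading 180 -> 0
LT 60: heading 0 -> 60
PD: pen down
FD 17: (10,0) -> (18.5,14.722) [heading=60, draw]
LT 150: heading 60 -> 210
Final: pos=(18.5,14.722), heading=210, 6 segment(s) drawn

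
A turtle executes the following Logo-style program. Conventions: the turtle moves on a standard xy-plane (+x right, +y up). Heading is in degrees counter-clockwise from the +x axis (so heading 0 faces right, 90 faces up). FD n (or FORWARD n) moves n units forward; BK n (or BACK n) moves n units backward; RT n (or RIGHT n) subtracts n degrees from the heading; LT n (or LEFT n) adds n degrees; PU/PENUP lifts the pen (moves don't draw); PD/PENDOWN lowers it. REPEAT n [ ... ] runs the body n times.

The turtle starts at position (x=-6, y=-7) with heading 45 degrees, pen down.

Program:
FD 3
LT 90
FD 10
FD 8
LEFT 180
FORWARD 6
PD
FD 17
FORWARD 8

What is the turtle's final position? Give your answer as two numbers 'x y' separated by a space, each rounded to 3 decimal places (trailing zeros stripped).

Executing turtle program step by step:
Start: pos=(-6,-7), heading=45, pen down
FD 3: (-6,-7) -> (-3.879,-4.879) [heading=45, draw]
LT 90: heading 45 -> 135
FD 10: (-3.879,-4.879) -> (-10.95,2.192) [heading=135, draw]
FD 8: (-10.95,2.192) -> (-16.607,7.849) [heading=135, draw]
LT 180: heading 135 -> 315
FD 6: (-16.607,7.849) -> (-12.364,3.607) [heading=315, draw]
PD: pen down
FD 17: (-12.364,3.607) -> (-0.343,-8.414) [heading=315, draw]
FD 8: (-0.343,-8.414) -> (5.314,-14.071) [heading=315, draw]
Final: pos=(5.314,-14.071), heading=315, 6 segment(s) drawn

Answer: 5.314 -14.071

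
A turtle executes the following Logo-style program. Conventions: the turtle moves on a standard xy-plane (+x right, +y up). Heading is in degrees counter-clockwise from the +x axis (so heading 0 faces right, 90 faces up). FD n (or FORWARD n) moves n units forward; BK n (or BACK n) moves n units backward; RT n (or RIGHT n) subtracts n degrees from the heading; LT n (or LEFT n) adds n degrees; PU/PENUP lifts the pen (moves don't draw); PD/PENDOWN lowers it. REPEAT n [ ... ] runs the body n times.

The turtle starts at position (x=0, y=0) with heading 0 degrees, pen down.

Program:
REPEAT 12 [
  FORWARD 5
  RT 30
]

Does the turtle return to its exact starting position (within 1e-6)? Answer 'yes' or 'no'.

Executing turtle program step by step:
Start: pos=(0,0), heading=0, pen down
REPEAT 12 [
  -- iteration 1/12 --
  FD 5: (0,0) -> (5,0) [heading=0, draw]
  RT 30: heading 0 -> 330
  -- iteration 2/12 --
  FD 5: (5,0) -> (9.33,-2.5) [heading=330, draw]
  RT 30: heading 330 -> 300
  -- iteration 3/12 --
  FD 5: (9.33,-2.5) -> (11.83,-6.83) [heading=300, draw]
  RT 30: heading 300 -> 270
  -- iteration 4/12 --
  FD 5: (11.83,-6.83) -> (11.83,-11.83) [heading=270, draw]
  RT 30: heading 270 -> 240
  -- iteration 5/12 --
  FD 5: (11.83,-11.83) -> (9.33,-16.16) [heading=240, draw]
  RT 30: heading 240 -> 210
  -- iteration 6/12 --
  FD 5: (9.33,-16.16) -> (5,-18.66) [heading=210, draw]
  RT 30: heading 210 -> 180
  -- iteration 7/12 --
  FD 5: (5,-18.66) -> (0,-18.66) [heading=180, draw]
  RT 30: heading 180 -> 150
  -- iteration 8/12 --
  FD 5: (0,-18.66) -> (-4.33,-16.16) [heading=150, draw]
  RT 30: heading 150 -> 120
  -- iteration 9/12 --
  FD 5: (-4.33,-16.16) -> (-6.83,-11.83) [heading=120, draw]
  RT 30: heading 120 -> 90
  -- iteration 10/12 --
  FD 5: (-6.83,-11.83) -> (-6.83,-6.83) [heading=90, draw]
  RT 30: heading 90 -> 60
  -- iteration 11/12 --
  FD 5: (-6.83,-6.83) -> (-4.33,-2.5) [heading=60, draw]
  RT 30: heading 60 -> 30
  -- iteration 12/12 --
  FD 5: (-4.33,-2.5) -> (0,0) [heading=30, draw]
  RT 30: heading 30 -> 0
]
Final: pos=(0,0), heading=0, 12 segment(s) drawn

Start position: (0, 0)
Final position: (0, 0)
Distance = 0; < 1e-6 -> CLOSED

Answer: yes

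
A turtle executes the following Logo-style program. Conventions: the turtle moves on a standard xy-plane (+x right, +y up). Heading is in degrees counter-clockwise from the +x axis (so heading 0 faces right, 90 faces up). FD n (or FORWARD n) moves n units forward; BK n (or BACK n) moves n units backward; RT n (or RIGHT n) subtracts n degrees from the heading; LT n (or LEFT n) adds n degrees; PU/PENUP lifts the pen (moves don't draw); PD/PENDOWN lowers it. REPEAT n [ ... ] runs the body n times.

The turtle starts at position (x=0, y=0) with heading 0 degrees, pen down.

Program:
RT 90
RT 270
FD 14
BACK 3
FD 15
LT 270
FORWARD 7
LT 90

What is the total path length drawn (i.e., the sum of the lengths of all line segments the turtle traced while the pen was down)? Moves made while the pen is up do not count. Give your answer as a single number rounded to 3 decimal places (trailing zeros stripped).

Answer: 39

Derivation:
Executing turtle program step by step:
Start: pos=(0,0), heading=0, pen down
RT 90: heading 0 -> 270
RT 270: heading 270 -> 0
FD 14: (0,0) -> (14,0) [heading=0, draw]
BK 3: (14,0) -> (11,0) [heading=0, draw]
FD 15: (11,0) -> (26,0) [heading=0, draw]
LT 270: heading 0 -> 270
FD 7: (26,0) -> (26,-7) [heading=270, draw]
LT 90: heading 270 -> 0
Final: pos=(26,-7), heading=0, 4 segment(s) drawn

Segment lengths:
  seg 1: (0,0) -> (14,0), length = 14
  seg 2: (14,0) -> (11,0), length = 3
  seg 3: (11,0) -> (26,0), length = 15
  seg 4: (26,0) -> (26,-7), length = 7
Total = 39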